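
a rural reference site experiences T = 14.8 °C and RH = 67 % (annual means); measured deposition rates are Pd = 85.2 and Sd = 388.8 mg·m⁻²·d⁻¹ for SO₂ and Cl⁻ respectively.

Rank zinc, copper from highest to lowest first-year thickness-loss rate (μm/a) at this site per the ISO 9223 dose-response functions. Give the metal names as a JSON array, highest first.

zinc: f(T) = -0.071·(T−10) [T>10 °C] = -0.3408
  Pd branch = 0.0129·Pd^0.44·e^(0.046·RH+f) = 1.414 μm/a
  Cl⁻ term: 0.0175·388.8^0.57·exp(0.008·67+0.085·14.8) = 3.15
  sum: 1.414 + 3.15 → r_corr = 4.564 μm/a
copper: f(T) = -0.080·(T−10) [T>10 °C] = -0.3840
  Pd branch = 0.0053·Pd^0.26·e^(0.059·RH+f) = 0.5973 μm/a
  Cl⁻ term: 0.01025·388.8^0.27·exp(0.036·67+0.049·14.8) = 1.181
  r_corr = 0.5973 + 1.181 = 1.779 μm/a
Ordering by μm/a: zinc (4.56) > copper (1.78)

["zinc", "copper"]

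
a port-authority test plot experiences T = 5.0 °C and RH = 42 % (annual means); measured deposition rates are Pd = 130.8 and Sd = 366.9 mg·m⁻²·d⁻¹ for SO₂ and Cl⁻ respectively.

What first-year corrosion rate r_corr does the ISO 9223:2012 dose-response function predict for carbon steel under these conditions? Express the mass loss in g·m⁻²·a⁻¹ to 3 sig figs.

carbon steel: f(T) = +0.150·(T−10) [T≤10 °C] = -0.7500
  Pd branch = 1.77·Pd^0.52·e^(0.02·RH+f) = 24.42 μm/a
  Cl⁻ term: 0.102·366.9^0.62·exp(0.033·42+0.04·5.0) = 19.38
  r_corr = 24.42 + 19.38 = 43.8 μm/a
Convert to mass loss: 43.8 μm/a × 7.85 g/cm³ = 343.8 g·m⁻²·a⁻¹

r_corr = 344 g·m⁻²·a⁻¹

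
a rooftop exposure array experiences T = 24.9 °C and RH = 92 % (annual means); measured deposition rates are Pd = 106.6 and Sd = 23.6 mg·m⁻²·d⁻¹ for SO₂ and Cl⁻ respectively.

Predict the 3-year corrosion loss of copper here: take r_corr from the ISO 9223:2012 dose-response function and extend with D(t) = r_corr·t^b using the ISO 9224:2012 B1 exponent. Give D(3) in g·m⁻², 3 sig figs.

D(3) = 64.7 g·m⁻²

copper: temperature factor f = -0.080·(14.9) = -1.1920
  SO₂ term: 0.0053·106.6^0.26·exp(0.059·92-1.1920) = 1.234
  Cl⁻ term: 0.01025·23.6^0.27·exp(0.036·92+0.049·24.9) = 2.237
  r_corr = 1.234 + 2.237 = 3.471 μm/a
Long-term exponent b (ISO 9224 Table 2, B1) = 0.667
  D(3) = 3.471 × 3^0.667 = 3.471 × 2.081 = 7.222 μm
  Mass loss = 7.222 μm × 8.96 g/cm³ = 64.71 g·m⁻²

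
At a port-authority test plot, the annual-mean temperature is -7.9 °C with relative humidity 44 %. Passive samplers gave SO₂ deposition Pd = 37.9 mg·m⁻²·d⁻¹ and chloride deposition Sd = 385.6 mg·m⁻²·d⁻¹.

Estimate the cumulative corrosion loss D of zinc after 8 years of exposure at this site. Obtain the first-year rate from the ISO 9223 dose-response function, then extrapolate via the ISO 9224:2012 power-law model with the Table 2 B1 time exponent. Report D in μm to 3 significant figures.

D(8) = 3.38 μm

zinc: T≤10 °C ⇒ hinge +0.038·(-7.9−10) = -0.6802
  sulphur-dioxide contribution → 0.2448 μm/a
  chloride contribution → 0.3788 μm/a
  ⇒ r_corr(zinc) = 0.6236 μm/a
ISO 9224: D(t) = r_corr · t^b with b = 0.813 (zinc, B1)
  D(8) = 0.6236 × 8^0.813 = 0.6236 × 5.423 = 3.381 μm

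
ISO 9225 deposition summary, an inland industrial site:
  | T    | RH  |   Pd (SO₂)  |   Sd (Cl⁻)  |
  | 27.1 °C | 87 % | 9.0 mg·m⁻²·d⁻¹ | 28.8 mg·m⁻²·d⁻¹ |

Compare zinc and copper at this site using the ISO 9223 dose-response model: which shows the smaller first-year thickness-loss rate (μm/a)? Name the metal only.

zinc: T>10 °C ⇒ hinge -0.071·(27.1−10) = -1.2141
  Pd branch = 0.0129·Pd^0.44·e^(0.046·RH+f) = 0.5511 μm/a
  Cl⁻ term: 0.0175·28.8^0.57·exp(0.008·87+0.085·27.1) = 2.385
  r_corr = 0.5511 + 2.385 = 2.936 μm/a
copper: f(T) = -0.080·(T−10) [T>10 °C] = -1.3680
  SO₂ term: 0.0053·9.0^0.26·exp(0.059·87-1.3680) = 0.405
  Sd branch = 0.01025·Sd^0.27·e^(0.036·RH+0.049·T) = 2.196 μm/a
  sum: 0.405 + 2.196 → r_corr = 2.601 μm/a
Ordering by μm/a: zinc (2.94) > copper (2.6)

copper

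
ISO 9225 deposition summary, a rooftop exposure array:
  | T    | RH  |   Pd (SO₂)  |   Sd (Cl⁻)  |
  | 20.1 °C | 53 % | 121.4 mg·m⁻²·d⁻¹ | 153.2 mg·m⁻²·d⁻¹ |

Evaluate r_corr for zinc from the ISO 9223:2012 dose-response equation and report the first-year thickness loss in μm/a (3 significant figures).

zinc: T>10 °C ⇒ hinge -0.071·(20.1−10) = -0.7171
  Pd branch = 0.0129·Pd^0.44·e^(0.046·RH+f) = 0.5957 μm/a
  Cl⁻ term: 0.0175·153.2^0.57·exp(0.008·53+0.085·20.1) = 2.599
  r_corr = 0.5957 + 2.599 = 3.194 μm/a

r_corr = 3.19 μm/a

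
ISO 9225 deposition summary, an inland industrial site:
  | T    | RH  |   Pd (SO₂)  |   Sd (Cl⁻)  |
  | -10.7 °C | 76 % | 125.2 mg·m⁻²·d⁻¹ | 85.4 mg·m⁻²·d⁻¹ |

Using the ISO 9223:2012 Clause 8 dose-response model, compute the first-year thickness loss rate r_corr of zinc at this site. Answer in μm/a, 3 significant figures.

r_corr = 1.79 μm/a

zinc: T≤10 °C ⇒ hinge +0.038·(-10.7−10) = -0.7866
  SO₂ term: 0.0129·125.2^0.44·exp(0.046·76-0.7866) = 1.623
  Cl⁻ term: 0.0175·85.4^0.57·exp(0.008·76+0.085·-10.7) = 0.1633
  sum: 1.623 + 0.1633 → r_corr = 1.786 μm/a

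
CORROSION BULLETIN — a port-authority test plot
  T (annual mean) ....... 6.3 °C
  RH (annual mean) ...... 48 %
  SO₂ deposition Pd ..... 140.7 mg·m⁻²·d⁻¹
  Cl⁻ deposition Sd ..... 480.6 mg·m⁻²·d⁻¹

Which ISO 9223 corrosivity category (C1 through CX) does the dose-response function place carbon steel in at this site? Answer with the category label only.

carbon steel: temperature factor f = +0.150·(-3.7) = -0.5550
  SO₂ term: 1.77·140.7^0.52·exp(0.02·48-0.5550) = 34.75
  Cl⁻ term: 0.102·480.6^0.62·exp(0.033·48+0.04·6.3) = 29.42
  r_corr = 34.75 + 29.42 = 64.17 μm/a
ISO 9223 Table 2 (carbon steel): 50 < 64.2 ≤ 80 μm/a ⇒ C4

C4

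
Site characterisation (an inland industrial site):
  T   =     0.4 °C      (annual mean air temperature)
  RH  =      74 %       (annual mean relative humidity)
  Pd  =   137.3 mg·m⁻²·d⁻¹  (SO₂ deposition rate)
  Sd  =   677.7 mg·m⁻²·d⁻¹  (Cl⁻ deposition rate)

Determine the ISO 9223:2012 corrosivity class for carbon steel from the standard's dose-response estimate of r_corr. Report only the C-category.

C5

carbon steel: f(T) = +0.150·(T−10) [T≤10 °C] = -1.4400
  sulphur-dioxide contribution → 23.82 μm/a
  chloride contribution → 67.82 μm/a
  ⇒ r_corr(carbon steel) = 91.64 μm/a
Category bounds: 80…200 μm/a bracket r_corr ⇒ C5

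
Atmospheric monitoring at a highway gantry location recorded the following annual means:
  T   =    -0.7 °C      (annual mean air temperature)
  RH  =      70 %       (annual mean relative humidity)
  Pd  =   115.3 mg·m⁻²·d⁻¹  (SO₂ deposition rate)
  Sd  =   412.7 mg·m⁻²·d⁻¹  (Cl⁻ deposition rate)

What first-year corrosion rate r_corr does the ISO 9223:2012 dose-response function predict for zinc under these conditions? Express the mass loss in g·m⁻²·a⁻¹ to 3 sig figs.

zinc: temperature factor f = +0.038·(-10.7) = -0.4066
  sulphur-dioxide contribution → 1.736 μm/a
  chloride contribution → 0.894 μm/a
  ⇒ r_corr(zinc) = 2.63 μm/a
Convert to mass loss: 2.63 μm/a × 7.14 g/cm³ = 18.78 g·m⁻²·a⁻¹

r_corr = 18.8 g·m⁻²·a⁻¹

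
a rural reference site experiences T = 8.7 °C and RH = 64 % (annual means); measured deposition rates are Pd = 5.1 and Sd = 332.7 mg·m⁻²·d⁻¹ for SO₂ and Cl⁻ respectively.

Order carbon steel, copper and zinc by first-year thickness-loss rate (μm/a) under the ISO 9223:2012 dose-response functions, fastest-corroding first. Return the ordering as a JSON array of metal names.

carbon steel: T≤10 °C ⇒ hinge +0.150·(8.7−10) = -0.1950
  Pd branch = 1.77·Pd^0.52·e^(0.02·RH+f) = 12.22 μm/a
  Cl⁻ term: 0.102·332.7^0.62·exp(0.033·64+0.04·8.7) = 43.72
  sum: 12.22 + 43.72 → r_corr = 55.94 μm/a
copper: T≤10 °C ⇒ hinge +0.126·(8.7−10) = -0.1638
  SO₂ term: 0.0053·5.1^0.26·exp(0.059·64-0.1638) = 0.2999
  Cl⁻ term: 0.01025·332.7^0.27·exp(0.036·64+0.049·8.7) = 0.7541
  r_corr = 0.2999 + 0.7541 = 1.054 μm/a
zinc: f(T) = +0.038·(T−10) [T≤10 °C] = -0.0494
  SO₂ term: 0.0129·5.1^0.44·exp(0.046·64-0.0494) = 0.4776
  Cl⁻ term: 0.0175·332.7^0.57·exp(0.008·64+0.085·8.7) = 1.675
  sum: 0.4776 + 1.675 → r_corr = 2.153 μm/a
Ordering by μm/a: carbon steel (55.9) > zinc (2.15) > copper (1.05)

["carbon steel", "zinc", "copper"]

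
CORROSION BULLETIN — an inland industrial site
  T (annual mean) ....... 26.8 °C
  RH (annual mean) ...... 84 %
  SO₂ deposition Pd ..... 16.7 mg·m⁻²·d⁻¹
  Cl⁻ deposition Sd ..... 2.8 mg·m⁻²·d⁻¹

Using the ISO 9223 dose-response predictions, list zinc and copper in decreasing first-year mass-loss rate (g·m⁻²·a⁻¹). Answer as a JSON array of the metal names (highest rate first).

zinc: f(T) = -0.071·(T−10) [T>10 °C] = -1.1928
  SO₂ term: 0.0129·16.7^0.44·exp(0.046·84-1.1928) = 0.6437
  Sd branch = 0.0175·Sd^0.57·e^(0.008·RH+0.085·T) = 0.6013 μm/a
  sum: 0.6437 + 0.6013 → r_corr = 1.245 μm/a
  mass loss = 1.245 μm/a × 7.14 g/cm³ = 8.889 g·m⁻²·a⁻¹
copper: f(T) = -0.080·(T−10) [T>10 °C] = -1.3440
  SO₂ term: 0.0053·16.7^0.26·exp(0.059·84-1.3440) = 0.4082
  Cl⁻ term: 0.01025·2.8^0.27·exp(0.036·84+0.049·26.8) = 1.035
  r_corr = 0.4082 + 1.035 = 1.444 μm/a
  mass loss = 1.444 μm/a × 8.96 g/cm³ = 12.93 g·m⁻²·a⁻¹
Ordering by g·m⁻²·a⁻¹: copper (12.9) > zinc (8.89)

["copper", "zinc"]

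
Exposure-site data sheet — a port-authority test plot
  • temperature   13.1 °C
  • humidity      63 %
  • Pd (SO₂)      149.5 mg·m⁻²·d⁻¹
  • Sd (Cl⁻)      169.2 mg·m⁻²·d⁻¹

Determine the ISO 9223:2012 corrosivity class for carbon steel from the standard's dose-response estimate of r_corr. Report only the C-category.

carbon steel: temperature factor f = -0.054·(3.1) = -0.1674
  sulphur-dioxide contribution → 71.33 μm/a
  chloride contribution → 33.16 μm/a
  ⇒ r_corr(carbon steel) = 104.5 μm/a
ISO 9223 Table 2 (carbon steel): 80 < 104 ≤ 200 μm/a ⇒ C5

C5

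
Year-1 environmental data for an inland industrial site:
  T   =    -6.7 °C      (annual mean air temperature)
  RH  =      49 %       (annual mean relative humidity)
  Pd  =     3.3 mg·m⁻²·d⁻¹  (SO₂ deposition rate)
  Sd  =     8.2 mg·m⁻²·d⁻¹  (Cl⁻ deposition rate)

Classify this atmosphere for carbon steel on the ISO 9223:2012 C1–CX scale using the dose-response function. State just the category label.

C2

carbon steel: f(T) = +0.150·(T−10) [T≤10 °C] = -2.5050
  Pd branch = 1.77·Pd^0.52·e^(0.02·RH+f) = 0.7166 μm/a
  Cl⁻ term: 0.102·8.2^0.62·exp(0.033·49+0.04·-6.7) = 1.449
  sum: 0.7166 + 1.449 → r_corr = 2.166 μm/a
ISO 9223 Table 2 (carbon steel): 1.3 < 2.17 ≤ 25 μm/a ⇒ C2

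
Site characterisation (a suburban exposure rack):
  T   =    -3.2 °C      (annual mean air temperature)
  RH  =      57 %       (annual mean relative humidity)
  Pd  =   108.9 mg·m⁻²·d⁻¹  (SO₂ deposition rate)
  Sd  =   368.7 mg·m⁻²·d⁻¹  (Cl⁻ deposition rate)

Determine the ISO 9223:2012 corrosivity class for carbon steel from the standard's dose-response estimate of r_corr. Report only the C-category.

C3

carbon steel: f(T) = +0.150·(T−10) [T≤10 °C] = -1.9800
  SO₂ term: 1.77·108.9^0.52·exp(0.02·57-1.9800) = 8.758
  Sd branch = 0.102·Sd^0.62·e^(0.033·RH+0.04·T) = 22.98 μm/a
  sum: 8.758 + 22.98 → r_corr = 31.73 μm/a
31.7 μm/a falls in (25, 50] for carbon steel → category C3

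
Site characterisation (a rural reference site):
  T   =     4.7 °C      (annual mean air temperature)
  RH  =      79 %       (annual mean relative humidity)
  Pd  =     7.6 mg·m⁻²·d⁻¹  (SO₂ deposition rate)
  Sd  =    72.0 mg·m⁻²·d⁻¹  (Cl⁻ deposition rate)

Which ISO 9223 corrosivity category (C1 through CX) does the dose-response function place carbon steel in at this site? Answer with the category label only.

C3

carbon steel: temperature factor f = +0.150·(-5.3) = -0.7950
  sulphur-dioxide contribution → 11.14 μm/a
  chloride contribution → 23.66 μm/a
  ⇒ r_corr(carbon steel) = 34.8 μm/a
Category bounds: 25…50 μm/a bracket r_corr ⇒ C3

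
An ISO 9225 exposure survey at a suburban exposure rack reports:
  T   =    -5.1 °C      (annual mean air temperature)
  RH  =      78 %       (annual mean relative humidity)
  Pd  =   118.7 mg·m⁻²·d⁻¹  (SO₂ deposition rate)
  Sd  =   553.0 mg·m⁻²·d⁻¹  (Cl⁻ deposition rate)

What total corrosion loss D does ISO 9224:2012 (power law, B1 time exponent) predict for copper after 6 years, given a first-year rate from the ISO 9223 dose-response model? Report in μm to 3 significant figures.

D(6) = 3.31 μm

copper: T≤10 °C ⇒ hinge +0.126·(-5.1−10) = -1.9026
  Pd branch = 0.0053·Pd^0.26·e^(0.059·RH+f) = 0.2729 μm/a
  Cl⁻ term: 0.01025·553.0^0.27·exp(0.036·78+0.049·-5.1) = 0.7282
  sum: 0.2729 + 0.7282 → r_corr = 1.001 μm/a
Long-term exponent b (ISO 9224 Table 2, B1) = 0.667
  D(6) = 1.001 × 6^0.667 = 1.001 × 3.304 = 3.307 μm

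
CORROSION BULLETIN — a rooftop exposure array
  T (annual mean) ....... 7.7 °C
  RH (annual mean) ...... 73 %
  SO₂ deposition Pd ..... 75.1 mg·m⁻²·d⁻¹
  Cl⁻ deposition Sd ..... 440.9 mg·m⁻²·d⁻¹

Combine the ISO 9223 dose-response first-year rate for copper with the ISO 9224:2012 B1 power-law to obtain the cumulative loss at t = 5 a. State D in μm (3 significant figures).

copper: f(T) = +0.126·(T−10) [T≤10 °C] = -0.2898
  Pd branch = 0.0053·Pd^0.26·e^(0.059·RH+f) = 0.9049 μm/a
  Cl⁻ term: 0.01025·440.9^0.27·exp(0.036·73+0.049·7.7) = 1.071
  r_corr = 0.9049 + 1.071 = 1.976 μm/a
ISO 9224: D(t) = r_corr · t^b with b = 0.667 (copper, B1)
  D(5) = 1.976 × 5^0.667 = 1.976 × 2.926 = 5.781 μm

D(5) = 5.78 μm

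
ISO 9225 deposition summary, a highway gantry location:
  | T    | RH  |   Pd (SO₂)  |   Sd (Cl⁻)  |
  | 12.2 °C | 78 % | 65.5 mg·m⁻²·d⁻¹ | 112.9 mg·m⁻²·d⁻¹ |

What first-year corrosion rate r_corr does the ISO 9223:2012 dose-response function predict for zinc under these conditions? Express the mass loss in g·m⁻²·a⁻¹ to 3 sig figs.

zinc: temperature factor f = -0.071·(2.2) = -0.1562
  SO₂ term: 0.0129·65.5^0.44·exp(0.046·78-0.1562) = 2.513
  Sd branch = 0.0175·Sd^0.57·e^(0.008·RH+0.085·T) = 1.363 μm/a
  sum: 2.513 + 1.363 → r_corr = 3.876 μm/a
Convert to mass loss: 3.876 μm/a × 7.14 g/cm³ = 27.67 g·m⁻²·a⁻¹

r_corr = 27.7 g·m⁻²·a⁻¹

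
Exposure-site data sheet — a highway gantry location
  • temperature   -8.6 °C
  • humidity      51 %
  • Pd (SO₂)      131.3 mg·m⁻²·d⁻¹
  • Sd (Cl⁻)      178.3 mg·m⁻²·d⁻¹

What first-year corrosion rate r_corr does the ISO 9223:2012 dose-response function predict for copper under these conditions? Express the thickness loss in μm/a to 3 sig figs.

copper: T≤10 °C ⇒ hinge +0.126·(-8.6−10) = -2.3436
  SO₂ term: 0.0053·131.3^0.26·exp(0.059·51-2.3436) = 0.03664
  Cl⁻ term: 0.01025·178.3^0.27·exp(0.036·51+0.049·-8.6) = 0.171
  r_corr = 0.03664 + 0.171 = 0.2076 μm/a

r_corr = 0.208 μm/a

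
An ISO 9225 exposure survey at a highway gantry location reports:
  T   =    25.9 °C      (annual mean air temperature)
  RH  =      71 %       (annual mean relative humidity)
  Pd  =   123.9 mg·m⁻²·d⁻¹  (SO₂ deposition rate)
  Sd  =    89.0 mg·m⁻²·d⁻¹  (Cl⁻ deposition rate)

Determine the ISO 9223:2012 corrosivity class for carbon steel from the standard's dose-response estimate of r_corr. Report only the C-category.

C5

carbon steel: f(T) = -0.054·(T−10) [T>10 °C] = -0.8586
  sulphur-dioxide contribution → 38.03 μm/a
  chloride contribution → 48.38 μm/a
  ⇒ r_corr(carbon steel) = 86.42 μm/a
Category bounds: 80…200 μm/a bracket r_corr ⇒ C5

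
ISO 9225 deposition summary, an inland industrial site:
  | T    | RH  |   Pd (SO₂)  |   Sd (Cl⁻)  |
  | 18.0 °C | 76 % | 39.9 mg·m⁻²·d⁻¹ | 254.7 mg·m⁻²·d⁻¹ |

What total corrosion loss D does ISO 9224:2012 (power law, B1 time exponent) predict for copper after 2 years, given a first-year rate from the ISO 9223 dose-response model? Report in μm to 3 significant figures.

copper: T>10 °C ⇒ hinge -0.080·(18.0−10) = -0.6400
  SO₂ term: 0.0053·39.9^0.26·exp(0.059·76-0.6400) = 0.6456
  Sd branch = 0.01025·Sd^0.27·e^(0.036·RH+0.049·T) = 1.705 μm/a
  r_corr = 0.6456 + 1.705 = 2.35 μm/a
Power-law: D(2) = r_corr · 2^0.667
  D(2) = 2.35 × 2^0.667 = 2.35 × 1.588 = 3.732 μm

D(2) = 3.73 μm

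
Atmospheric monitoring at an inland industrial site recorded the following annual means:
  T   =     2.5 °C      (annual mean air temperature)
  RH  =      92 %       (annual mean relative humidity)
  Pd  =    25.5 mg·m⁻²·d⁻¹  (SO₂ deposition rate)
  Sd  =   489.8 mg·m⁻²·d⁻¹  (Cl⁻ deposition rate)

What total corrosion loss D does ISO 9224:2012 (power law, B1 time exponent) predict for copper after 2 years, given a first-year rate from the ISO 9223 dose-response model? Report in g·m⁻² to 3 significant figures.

copper: T≤10 °C ⇒ hinge +0.126·(2.5−10) = -0.9450
  Pd branch = 0.0053·Pd^0.26·e^(0.059·RH+f) = 1.089 μm/a
  Cl⁻ term: 0.01025·489.8^0.27·exp(0.036·92+0.049·2.5) = 1.693
  r_corr = 1.089 + 1.693 = 2.782 μm/a
Long-term exponent b (ISO 9224 Table 2, B1) = 0.667
  D(2) = 2.782 × 2^0.667 = 2.782 × 1.588 = 4.416 μm
  Mass loss = 4.416 μm × 8.96 g/cm³ = 39.57 g·m⁻²

D(2) = 39.6 g·m⁻²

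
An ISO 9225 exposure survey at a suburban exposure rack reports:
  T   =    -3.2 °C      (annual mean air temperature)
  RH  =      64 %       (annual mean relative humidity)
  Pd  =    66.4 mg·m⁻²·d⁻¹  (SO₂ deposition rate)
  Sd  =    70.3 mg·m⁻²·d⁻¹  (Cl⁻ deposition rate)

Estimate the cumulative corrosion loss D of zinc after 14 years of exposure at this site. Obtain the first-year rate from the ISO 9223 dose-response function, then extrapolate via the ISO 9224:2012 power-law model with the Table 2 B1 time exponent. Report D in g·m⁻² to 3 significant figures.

D(14) = 72.7 g·m⁻²

zinc: f(T) = +0.038·(T−10) [T≤10 °C] = -0.5016
  sulphur-dioxide contribution → 0.9399 μm/a
  chloride contribution → 0.2512 μm/a
  ⇒ r_corr(zinc) = 1.191 μm/a
Long-term exponent b (ISO 9224 Table 2, B1) = 0.813
  D(14) = 1.191 × 14^0.813 = 1.191 × 8.547 = 10.18 μm
  Mass loss = 10.18 μm × 7.14 g/cm³ = 72.68 g·m⁻²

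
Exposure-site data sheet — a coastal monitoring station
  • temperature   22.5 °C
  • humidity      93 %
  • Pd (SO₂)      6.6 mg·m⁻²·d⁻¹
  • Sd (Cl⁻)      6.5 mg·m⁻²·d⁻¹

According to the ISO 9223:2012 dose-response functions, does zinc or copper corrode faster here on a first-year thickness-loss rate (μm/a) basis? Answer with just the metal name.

zinc: f(T) = -0.071·(T−10) [T>10 °C] = -0.8875
  Pd branch = 0.0129·Pd^0.44·e^(0.046·RH+f) = 0.8783 μm/a
  Sd branch = 0.0175·Sd^0.57·e^(0.008·RH+0.085·T) = 0.7246 μm/a
  r_corr = 0.8783 + 0.7246 = 1.603 μm/a
copper: temperature factor f = -0.080·(12.5) = -1.0000
  Pd branch = 0.0053·Pd^0.26·e^(0.059·RH+f) = 0.7692 μm/a
  Cl⁻ term: 0.01025·6.5^0.27·exp(0.036·93+0.049·22.5) = 1.456
  sum: 0.7692 + 1.456 → r_corr = 2.225 μm/a
Ordering by μm/a: copper (2.22) > zinc (1.6)

copper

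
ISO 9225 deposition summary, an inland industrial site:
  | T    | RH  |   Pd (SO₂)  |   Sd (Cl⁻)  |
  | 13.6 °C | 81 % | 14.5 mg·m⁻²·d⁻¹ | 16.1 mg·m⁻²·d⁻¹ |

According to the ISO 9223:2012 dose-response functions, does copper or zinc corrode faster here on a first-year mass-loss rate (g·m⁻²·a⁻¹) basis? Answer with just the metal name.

copper

copper: T>10 °C ⇒ hinge -0.080·(13.6−10) = -0.2880
  sulphur-dioxide contribution → 0.9477 μm/a
  chloride contribution → 0.7805 μm/a
  ⇒ r_corr(copper) = 1.728 μm/a
  mass loss = 1.728 μm/a × 8.96 g/cm³ = 15.48 g·m⁻²·a⁻¹
zinc: f(T) = -0.071·(T−10) [T>10 °C] = -0.2556
  sulphur-dioxide contribution → 1.345 μm/a
  chloride contribution → 0.5181 μm/a
  total first-year rate 1.863 μm/a
  mass loss = 1.863 μm/a × 7.14 g/cm³ = 13.3 g·m⁻²·a⁻¹
Ordering by g·m⁻²·a⁻¹: copper (15.5) > zinc (13.3)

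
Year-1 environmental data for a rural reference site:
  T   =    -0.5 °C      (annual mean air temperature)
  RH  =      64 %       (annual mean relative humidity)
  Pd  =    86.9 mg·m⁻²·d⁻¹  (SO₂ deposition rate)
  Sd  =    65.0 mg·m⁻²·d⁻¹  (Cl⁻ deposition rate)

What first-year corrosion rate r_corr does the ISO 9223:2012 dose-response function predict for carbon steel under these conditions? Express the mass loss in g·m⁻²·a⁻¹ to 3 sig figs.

r_corr = 192 g·m⁻²·a⁻¹

carbon steel: f(T) = +0.150·(T−10) [T≤10 °C] = -1.5750
  SO₂ term: 1.77·86.9^0.52·exp(0.02·64-1.5750) = 13.43
  Cl⁻ term: 0.102·65.0^0.62·exp(0.033·64+0.04·-0.5) = 10.99
  r_corr = 13.43 + 10.99 = 24.43 μm/a
Convert to mass loss: 24.43 μm/a × 7.85 g/cm³ = 191.7 g·m⁻²·a⁻¹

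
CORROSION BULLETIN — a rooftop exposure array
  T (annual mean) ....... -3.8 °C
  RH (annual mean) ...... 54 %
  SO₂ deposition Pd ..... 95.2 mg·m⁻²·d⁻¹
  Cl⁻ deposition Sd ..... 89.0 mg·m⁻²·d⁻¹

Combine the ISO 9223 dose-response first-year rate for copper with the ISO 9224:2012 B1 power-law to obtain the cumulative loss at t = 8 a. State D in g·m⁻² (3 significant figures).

copper: T≤10 °C ⇒ hinge +0.126·(-3.8−10) = -1.7388
  SO₂ term: 0.0053·95.2^0.26·exp(0.059·54-1.7388) = 0.07366
  Sd branch = 0.01025·Sd^0.27·e^(0.036·RH+0.049·T) = 0.1997 μm/a
  sum: 0.07366 + 0.1997 → r_corr = 0.2734 μm/a
ISO 9224: D(t) = r_corr · t^b with b = 0.667 (copper, B1)
  D(8) = 0.2734 × 8^0.667 = 0.2734 × 4.003 = 1.094 μm
  Mass loss = 1.094 μm × 8.96 g/cm³ = 9.805 g·m⁻²

D(8) = 9.81 g·m⁻²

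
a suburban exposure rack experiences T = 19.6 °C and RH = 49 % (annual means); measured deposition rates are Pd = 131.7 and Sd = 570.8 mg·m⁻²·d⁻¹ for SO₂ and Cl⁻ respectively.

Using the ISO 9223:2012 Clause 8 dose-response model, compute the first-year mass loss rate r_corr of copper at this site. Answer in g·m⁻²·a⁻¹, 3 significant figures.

r_corr = 9.18 g·m⁻²·a⁻¹

copper: temperature factor f = -0.080·(9.6) = -0.7680
  sulphur-dioxide contribution → 0.1575 μm/a
  chloride contribution → 0.8673 μm/a
  total first-year rate 1.025 μm/a
Convert to mass loss: 1.025 μm/a × 8.96 g/cm³ = 9.182 g·m⁻²·a⁻¹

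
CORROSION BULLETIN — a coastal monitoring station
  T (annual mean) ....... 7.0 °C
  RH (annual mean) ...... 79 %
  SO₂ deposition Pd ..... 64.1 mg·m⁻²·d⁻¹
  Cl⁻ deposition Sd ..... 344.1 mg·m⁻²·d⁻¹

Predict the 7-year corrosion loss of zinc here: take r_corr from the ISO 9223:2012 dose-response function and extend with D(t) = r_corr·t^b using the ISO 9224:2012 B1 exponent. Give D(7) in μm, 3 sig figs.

zinc: T≤10 °C ⇒ hinge +0.038·(7.0−10) = -0.1140
  sulphur-dioxide contribution → 2.718 μm/a
  chloride contribution → 1.667 μm/a
  ⇒ r_corr(zinc) = 4.385 μm/a
ISO 9224: D(t) = r_corr · t^b with b = 0.813 (zinc, B1)
  D(7) = 4.385 × 7^0.813 = 4.385 × 4.865 = 21.33 μm

D(7) = 21.3 μm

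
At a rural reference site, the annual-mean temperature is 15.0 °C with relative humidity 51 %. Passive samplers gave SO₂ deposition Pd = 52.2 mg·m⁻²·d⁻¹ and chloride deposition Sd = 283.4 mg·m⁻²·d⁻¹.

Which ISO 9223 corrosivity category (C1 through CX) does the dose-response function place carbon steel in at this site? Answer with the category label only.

C4

carbon steel: temperature factor f = -0.054·(5.0) = -0.2700
  sulphur-dioxide contribution → 29.3 μm/a
  chloride contribution → 33.16 μm/a
  ⇒ r_corr(carbon steel) = 62.46 μm/a
62.5 μm/a falls in (50, 80] for carbon steel → category C4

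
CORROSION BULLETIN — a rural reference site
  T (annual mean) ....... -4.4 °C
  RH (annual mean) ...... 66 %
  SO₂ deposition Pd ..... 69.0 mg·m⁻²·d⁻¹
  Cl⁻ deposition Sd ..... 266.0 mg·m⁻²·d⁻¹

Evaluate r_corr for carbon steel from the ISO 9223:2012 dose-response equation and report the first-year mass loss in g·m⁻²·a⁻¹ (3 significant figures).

r_corr = 243 g·m⁻²·a⁻¹

carbon steel: f(T) = +0.150·(T−10) [T≤10 °C] = -2.1600
  Pd branch = 1.77·Pd^0.52·e^(0.02·RH+f) = 6.908 μm/a
  Cl⁻ term: 0.102·266.0^0.62·exp(0.033·66+0.04·-4.4) = 24.07
  r_corr = 6.908 + 24.07 = 30.98 μm/a
Convert to mass loss: 30.98 μm/a × 7.85 g/cm³ = 243.2 g·m⁻²·a⁻¹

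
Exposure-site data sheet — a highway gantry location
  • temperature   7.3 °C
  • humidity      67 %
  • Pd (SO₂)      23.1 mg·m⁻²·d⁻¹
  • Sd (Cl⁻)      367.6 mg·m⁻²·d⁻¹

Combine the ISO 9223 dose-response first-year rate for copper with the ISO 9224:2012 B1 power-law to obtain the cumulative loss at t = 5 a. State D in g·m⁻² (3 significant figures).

D(5) = 32.8 g·m⁻²

copper: T≤10 °C ⇒ hinge +0.126·(7.3−10) = -0.3402
  Pd branch = 0.0053·Pd^0.26·e^(0.059·RH+f) = 0.4445 μm/a
  Cl⁻ term: 0.01025·367.6^0.27·exp(0.036·67+0.049·7.3) = 0.8058
  sum: 0.4445 + 0.8058 → r_corr = 1.25 μm/a
ISO 9224: D(t) = r_corr · t^b with b = 0.667 (copper, B1)
  D(5) = 1.25 × 5^0.667 = 1.25 × 2.926 = 3.658 μm
  Mass loss = 3.658 μm × 8.96 g/cm³ = 32.77 g·m⁻²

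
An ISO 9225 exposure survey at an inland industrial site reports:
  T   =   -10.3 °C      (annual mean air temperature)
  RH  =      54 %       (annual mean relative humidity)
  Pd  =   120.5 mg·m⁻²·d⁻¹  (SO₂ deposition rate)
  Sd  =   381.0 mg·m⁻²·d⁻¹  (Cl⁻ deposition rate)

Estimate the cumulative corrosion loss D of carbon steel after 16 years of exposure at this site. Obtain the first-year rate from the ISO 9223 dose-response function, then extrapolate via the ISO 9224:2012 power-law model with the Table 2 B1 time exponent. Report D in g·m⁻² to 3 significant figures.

carbon steel: f(T) = +0.150·(T−10) [T≤10 °C] = -3.0450
  sulphur-dioxide contribution → 2.997 μm/a
  chloride contribution → 15.99 μm/a
  ⇒ r_corr(carbon steel) = 18.98 μm/a
ISO 9224: D(t) = r_corr · t^b with b = 0.523 (carbon steel, B1)
  D(16) = 18.98 × 16^0.523 = 18.98 × 4.263 = 80.93 μm
  Mass loss = 80.93 μm × 7.85 g/cm³ = 635.3 g·m⁻²

D(16) = 635 g·m⁻²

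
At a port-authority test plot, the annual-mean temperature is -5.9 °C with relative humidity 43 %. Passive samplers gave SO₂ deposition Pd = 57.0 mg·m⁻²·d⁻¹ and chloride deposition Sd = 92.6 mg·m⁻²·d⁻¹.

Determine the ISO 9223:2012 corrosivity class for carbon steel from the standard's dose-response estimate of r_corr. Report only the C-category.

carbon steel: temperature factor f = +0.150·(-15.9) = -2.3850
  sulphur-dioxide contribution → 3.153 μm/a
  chloride contribution → 5.517 μm/a
  total first-year rate 8.67 μm/a
ISO 9223 Table 2 (carbon steel): 1.3 < 8.67 ≤ 25 μm/a ⇒ C2

C2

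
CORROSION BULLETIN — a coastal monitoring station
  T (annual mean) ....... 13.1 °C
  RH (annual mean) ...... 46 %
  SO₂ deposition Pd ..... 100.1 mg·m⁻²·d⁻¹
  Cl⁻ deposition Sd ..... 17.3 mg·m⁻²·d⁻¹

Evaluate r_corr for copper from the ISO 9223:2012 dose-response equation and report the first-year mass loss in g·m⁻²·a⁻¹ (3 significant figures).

r_corr = 3.83 g·m⁻²·a⁻¹

copper: f(T) = -0.080·(T−10) [T>10 °C] = -0.2480
  Pd branch = 0.0053·Pd^0.26·e^(0.059·RH+f) = 0.2067 μm/a
  Sd branch = 0.01025·Sd^0.27·e^(0.036·RH+0.049·T) = 0.2203 μm/a
  r_corr = 0.2067 + 0.2203 = 0.427 μm/a
Convert to mass loss: 0.427 μm/a × 8.96 g/cm³ = 3.826 g·m⁻²·a⁻¹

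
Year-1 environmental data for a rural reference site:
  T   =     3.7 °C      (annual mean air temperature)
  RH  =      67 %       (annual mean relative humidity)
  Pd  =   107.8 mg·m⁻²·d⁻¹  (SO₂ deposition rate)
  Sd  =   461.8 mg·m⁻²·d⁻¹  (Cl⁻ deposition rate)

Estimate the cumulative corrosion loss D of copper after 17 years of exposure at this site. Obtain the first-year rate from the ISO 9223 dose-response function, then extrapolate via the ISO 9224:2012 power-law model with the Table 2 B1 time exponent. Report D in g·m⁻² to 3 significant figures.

D(17) = 67.6 g·m⁻²

copper: temperature factor f = +0.126·(-6.3) = -0.7938
  SO₂ term: 0.0053·107.8^0.26·exp(0.059·67-0.7938) = 0.4215
  Cl⁻ term: 0.01025·461.8^0.27·exp(0.036·67+0.049·3.7) = 0.7184
  r_corr = 0.4215 + 0.7184 = 1.14 μm/a
Long-term exponent b (ISO 9224 Table 2, B1) = 0.667
  D(17) = 1.14 × 17^0.667 = 1.14 × 6.618 = 7.544 μm
  Mass loss = 7.544 μm × 8.96 g/cm³ = 67.59 g·m⁻²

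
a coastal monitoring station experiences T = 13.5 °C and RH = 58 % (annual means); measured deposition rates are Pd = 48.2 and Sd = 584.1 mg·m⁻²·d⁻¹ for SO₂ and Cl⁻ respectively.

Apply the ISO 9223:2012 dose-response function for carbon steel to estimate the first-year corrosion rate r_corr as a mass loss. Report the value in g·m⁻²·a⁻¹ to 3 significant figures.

carbon steel: f(T) = -0.054·(T−10) [T>10 °C] = -0.1890
  SO₂ term: 1.77·48.2^0.52·exp(0.02·58-0.1890) = 35.06
  Cl⁻ term: 0.102·584.1^0.62·exp(0.033·58+0.04·13.5) = 61.6
  r_corr = 35.06 + 61.6 = 96.66 μm/a
Convert to mass loss: 96.66 μm/a × 7.85 g/cm³ = 758.8 g·m⁻²·a⁻¹

r_corr = 759 g·m⁻²·a⁻¹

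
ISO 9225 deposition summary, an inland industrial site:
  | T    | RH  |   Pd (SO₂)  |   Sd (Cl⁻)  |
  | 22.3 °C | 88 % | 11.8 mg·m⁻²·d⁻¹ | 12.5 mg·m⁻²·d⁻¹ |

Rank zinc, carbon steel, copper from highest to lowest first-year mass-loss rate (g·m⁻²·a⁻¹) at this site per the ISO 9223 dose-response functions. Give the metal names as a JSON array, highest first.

zinc: T>10 °C ⇒ hinge -0.071·(22.3−10) = -0.8733
  sulphur-dioxide contribution → 0.9141 μm/a
  chloride contribution → 0.9936 μm/a
  total first-year rate 1.908 μm/a
  mass loss = 1.908 μm/a × 7.14 g/cm³ = 13.62 g·m⁻²·a⁻¹
carbon steel: f(T) = -0.054·(T−10) [T>10 °C] = -0.6642
  sulphur-dioxide contribution → 19.11 μm/a
  chloride contribution → 21.74 μm/a
  total first-year rate 40.85 μm/a
  mass loss = 40.85 μm/a × 7.85 g/cm³ = 320.7 g·m⁻²·a⁻¹
copper: T>10 °C ⇒ hinge -0.080·(22.3−10) = -0.9840
  sulphur-dioxide contribution → 0.6768 μm/a
  chloride contribution → 1.436 μm/a
  ⇒ r_corr(copper) = 2.113 μm/a
  mass loss = 2.113 μm/a × 8.96 g/cm³ = 18.93 g·m⁻²·a⁻¹
Ordering by g·m⁻²·a⁻¹: carbon steel (321) > copper (18.9) > zinc (13.6)

["carbon steel", "copper", "zinc"]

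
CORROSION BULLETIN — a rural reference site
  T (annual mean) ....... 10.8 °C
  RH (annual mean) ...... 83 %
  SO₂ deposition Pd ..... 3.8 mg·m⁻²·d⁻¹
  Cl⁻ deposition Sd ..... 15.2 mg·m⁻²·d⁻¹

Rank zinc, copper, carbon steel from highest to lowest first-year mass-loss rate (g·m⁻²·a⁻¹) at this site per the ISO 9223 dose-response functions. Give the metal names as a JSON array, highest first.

["carbon steel", "copper", "zinc"]

zinc: T>10 °C ⇒ hinge -0.071·(10.8−10) = -0.0568
  sulphur-dioxide contribution → 0.9981 μm/a
  chloride contribution → 0.4016 μm/a
  total first-year rate 1.4 μm/a
  mass loss = 1.4 μm/a × 7.14 g/cm³ = 9.993 g·m⁻²·a⁻¹
copper: f(T) = -0.080·(T−10) [T>10 °C] = -0.0640
  sulphur-dioxide contribution → 0.9418 μm/a
  chloride contribution → 0.72 μm/a
  ⇒ r_corr(copper) = 1.662 μm/a
  mass loss = 1.662 μm/a × 8.96 g/cm³ = 14.89 g·m⁻²·a⁻¹
carbon steel: T>10 °C ⇒ hinge -0.054·(10.8−10) = -0.0432
  sulphur-dioxide contribution → 17.85 μm/a
  chloride contribution → 13.14 μm/a
  ⇒ r_corr(carbon steel) = 30.99 μm/a
  mass loss = 30.99 μm/a × 7.85 g/cm³ = 243.2 g·m⁻²·a⁻¹
Ordering by g·m⁻²·a⁻¹: carbon steel (243) > copper (14.9) > zinc (9.99)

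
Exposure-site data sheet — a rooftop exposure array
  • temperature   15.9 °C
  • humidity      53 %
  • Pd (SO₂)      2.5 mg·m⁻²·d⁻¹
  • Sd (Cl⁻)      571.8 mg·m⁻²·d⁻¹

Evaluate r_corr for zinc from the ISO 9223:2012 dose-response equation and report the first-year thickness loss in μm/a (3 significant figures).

r_corr = 4.00 μm/a

zinc: f(T) = -0.071·(T−10) [T>10 °C] = -0.4189
  sulphur-dioxide contribution → 0.1454 μm/a
  chloride contribution → 3.853 μm/a
  total first-year rate 3.998 μm/a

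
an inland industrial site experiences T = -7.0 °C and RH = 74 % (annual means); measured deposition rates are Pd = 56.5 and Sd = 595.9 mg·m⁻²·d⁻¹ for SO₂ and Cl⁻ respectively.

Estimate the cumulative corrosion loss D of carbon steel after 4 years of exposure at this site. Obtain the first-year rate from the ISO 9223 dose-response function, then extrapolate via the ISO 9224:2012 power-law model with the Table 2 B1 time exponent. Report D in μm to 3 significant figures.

D(4) = 106 μm

carbon steel: T≤10 °C ⇒ hinge +0.150·(-7.0−10) = -2.5500
  Pd branch = 1.77·Pd^0.52·e^(0.02·RH+f) = 4.947 μm/a
  Cl⁻ term: 0.102·595.9^0.62·exp(0.033·74+0.04·-7.0) = 46.57
  sum: 4.947 + 46.57 → r_corr = 51.52 μm/a
Power-law: D(4) = r_corr · 4^0.523
  D(4) = 51.52 × 4^0.523 = 51.52 × 2.065 = 106.4 μm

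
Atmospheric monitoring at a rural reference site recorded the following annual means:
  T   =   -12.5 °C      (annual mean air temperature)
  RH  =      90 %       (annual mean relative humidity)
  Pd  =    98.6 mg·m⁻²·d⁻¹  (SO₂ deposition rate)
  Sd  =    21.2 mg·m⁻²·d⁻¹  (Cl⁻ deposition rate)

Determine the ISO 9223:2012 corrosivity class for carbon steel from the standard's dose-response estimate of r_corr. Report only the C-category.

carbon steel: T≤10 °C ⇒ hinge +0.150·(-12.5−10) = -3.3750
  SO₂ term: 1.77·98.6^0.52·exp(0.02·90-3.3750) = 3.988
  Sd branch = 0.102·Sd^0.62·e^(0.033·RH+0.04·T) = 8.01 μm/a
  sum: 3.988 + 8.01 → r_corr = 12 μm/a
12 μm/a falls in (1.3, 25] for carbon steel → category C2

C2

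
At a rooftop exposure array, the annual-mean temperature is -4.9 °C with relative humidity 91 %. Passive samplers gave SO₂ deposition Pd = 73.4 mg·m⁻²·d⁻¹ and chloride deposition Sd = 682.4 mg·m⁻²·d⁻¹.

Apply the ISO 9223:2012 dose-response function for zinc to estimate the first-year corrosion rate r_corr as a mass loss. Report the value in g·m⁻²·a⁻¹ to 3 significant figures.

r_corr = 29.8 g·m⁻²·a⁻¹

zinc: temperature factor f = +0.038·(-14.9) = -0.5662
  SO₂ term: 0.0129·73.4^0.44·exp(0.046·91-0.5662) = 3.188
  Sd branch = 0.0175·Sd^0.57·e^(0.008·RH+0.085·T) = 0.9857 μm/a
  r_corr = 3.188 + 0.9857 = 4.174 μm/a
Convert to mass loss: 4.174 μm/a × 7.14 g/cm³ = 29.8 g·m⁻²·a⁻¹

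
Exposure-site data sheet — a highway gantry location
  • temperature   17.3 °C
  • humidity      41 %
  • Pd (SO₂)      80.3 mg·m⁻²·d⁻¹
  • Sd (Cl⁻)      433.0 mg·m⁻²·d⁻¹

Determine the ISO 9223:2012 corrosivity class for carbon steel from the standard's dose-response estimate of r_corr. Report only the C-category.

C4

carbon steel: f(T) = -0.054·(T−10) [T>10 °C] = -0.3942
  SO₂ term: 1.77·80.3^0.52·exp(0.02·41-0.3942) = 26.51
  Cl⁻ term: 0.102·433.0^0.62·exp(0.033·41+0.04·17.3) = 33.99
  r_corr = 26.51 + 33.99 = 60.5 μm/a
Category bounds: 50…80 μm/a bracket r_corr ⇒ C4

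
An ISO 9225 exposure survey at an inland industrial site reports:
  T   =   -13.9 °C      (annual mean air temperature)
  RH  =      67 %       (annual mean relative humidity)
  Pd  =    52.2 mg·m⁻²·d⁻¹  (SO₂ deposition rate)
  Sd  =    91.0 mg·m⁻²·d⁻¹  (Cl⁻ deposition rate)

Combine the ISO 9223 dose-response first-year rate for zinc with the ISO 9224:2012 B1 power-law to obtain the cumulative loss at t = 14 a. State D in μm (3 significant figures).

zinc: T≤10 °C ⇒ hinge +0.038·(-13.9−10) = -0.9082
  SO₂ term: 0.0129·52.2^0.44·exp(0.046·67-0.9082) = 0.6463
  Cl⁻ term: 0.0175·91.0^0.57·exp(0.008·67+0.085·-13.9) = 0.12
  r_corr = 0.6463 + 0.12 = 0.7663 μm/a
Power-law: D(14) = r_corr · 14^0.813
  D(14) = 0.7663 × 14^0.813 = 0.7663 × 8.547 = 6.55 μm

D(14) = 6.55 μm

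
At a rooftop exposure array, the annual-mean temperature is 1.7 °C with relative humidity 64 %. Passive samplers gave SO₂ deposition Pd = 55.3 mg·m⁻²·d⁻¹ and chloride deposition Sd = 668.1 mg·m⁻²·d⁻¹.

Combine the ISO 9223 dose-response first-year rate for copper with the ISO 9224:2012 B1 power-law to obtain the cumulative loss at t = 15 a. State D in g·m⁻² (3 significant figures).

copper: f(T) = +0.126·(T−10) [T≤10 °C] = -1.0458
  Pd branch = 0.0053·Pd^0.26·e^(0.059·RH+f) = 0.2307 μm/a
  Cl⁻ term: 0.01025·668.1^0.27·exp(0.036·64+0.049·1.7) = 0.646
  r_corr = 0.2307 + 0.646 = 0.8767 μm/a
Power-law: D(15) = r_corr · 15^0.667
  D(15) = 0.8767 × 15^0.667 = 0.8767 × 6.088 = 5.337 μm
  Mass loss = 5.337 μm × 8.96 g/cm³ = 47.82 g·m⁻²

D(15) = 47.8 g·m⁻²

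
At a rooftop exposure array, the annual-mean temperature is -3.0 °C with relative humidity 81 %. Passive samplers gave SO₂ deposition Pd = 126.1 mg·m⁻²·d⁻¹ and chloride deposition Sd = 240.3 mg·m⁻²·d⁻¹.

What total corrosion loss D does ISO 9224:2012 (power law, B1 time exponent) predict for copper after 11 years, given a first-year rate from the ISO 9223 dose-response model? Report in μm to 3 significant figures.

D(11) = 5.69 μm

copper: temperature factor f = +0.126·(-13.0) = -1.6380
  SO₂ term: 0.0053·126.1^0.26·exp(0.059·81-1.6380) = 0.4311
  Cl⁻ term: 0.01025·240.3^0.27·exp(0.036·81+0.049·-3.0) = 0.7179
  r_corr = 0.4311 + 0.7179 = 1.149 μm/a
Long-term exponent b (ISO 9224 Table 2, B1) = 0.667
  D(11) = 1.149 × 11^0.667 = 1.149 × 4.95 = 5.688 μm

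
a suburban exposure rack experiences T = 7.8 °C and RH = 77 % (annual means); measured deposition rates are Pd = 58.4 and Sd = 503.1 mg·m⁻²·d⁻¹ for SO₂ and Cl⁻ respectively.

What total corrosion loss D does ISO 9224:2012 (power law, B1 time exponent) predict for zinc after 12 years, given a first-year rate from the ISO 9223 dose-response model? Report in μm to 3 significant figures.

zinc: f(T) = +0.038·(T−10) [T≤10 °C] = -0.0836
  SO₂ term: 0.0129·58.4^0.44·exp(0.046·77-0.0836) = 2.453
  Cl⁻ term: 0.0175·503.1^0.57·exp(0.008·77+0.085·7.8) = 2.18
  r_corr = 2.453 + 2.18 = 4.633 μm/a
Long-term exponent b (ISO 9224 Table 2, B1) = 0.813
  D(12) = 4.633 × 12^0.813 = 4.633 × 7.54 = 34.94 μm

D(12) = 34.9 μm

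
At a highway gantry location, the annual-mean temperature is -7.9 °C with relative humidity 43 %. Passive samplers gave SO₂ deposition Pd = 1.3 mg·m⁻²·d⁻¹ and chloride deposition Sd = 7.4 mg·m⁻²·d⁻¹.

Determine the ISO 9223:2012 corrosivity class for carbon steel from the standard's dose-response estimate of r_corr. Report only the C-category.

carbon steel: T≤10 °C ⇒ hinge +0.150·(-7.9−10) = -2.6850
  Pd branch = 1.77·Pd^0.52·e^(0.02·RH+f) = 0.3271 μm/a
  Cl⁻ term: 0.102·7.4^0.62·exp(0.033·43+0.04·-7.9) = 1.063
  r_corr = 0.3271 + 1.063 = 1.39 μm/a
ISO 9223 Table 2 (carbon steel): 1.3 < 1.39 ≤ 25 μm/a ⇒ C2

C2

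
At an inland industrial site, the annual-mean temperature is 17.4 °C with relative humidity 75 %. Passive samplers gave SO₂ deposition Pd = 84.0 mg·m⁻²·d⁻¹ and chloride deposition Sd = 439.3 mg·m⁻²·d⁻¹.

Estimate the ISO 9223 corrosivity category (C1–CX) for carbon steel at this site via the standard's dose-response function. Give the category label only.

C5

carbon steel: f(T) = -0.054·(T−10) [T>10 °C] = -0.3996
  Pd branch = 1.77·Pd^0.52·e^(0.02·RH+f) = 53.27 μm/a
  Cl⁻ term: 0.102·439.3^0.62·exp(0.033·75+0.04·17.4) = 105.7
  r_corr = 53.27 + 105.7 = 159 μm/a
159 μm/a falls in (80, 200] for carbon steel → category C5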